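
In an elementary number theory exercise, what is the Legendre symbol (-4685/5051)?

Reduce the numerator: -4685 ≡ 366 (mod 5051), so (-4685/5051) = (366/5051).
Factor out 2: 366 = 2·183. Since 5051 ≡ 3 (mod 8), (2/5051) = -1. Now have -(183/5051).
Both 183 ≡ 3 and 5051 ≡ 3 (mod 4), so reciprocity gives (183/5051) = -(5051/183). Reduce: 5051 ≡ 110 (mod 183). Now have (110/183).
Factor out 2: 110 = 2·55. Since 183 ≡ 7 (mod 8), (2/183) = +1. Now have (55/183).
Both 55 ≡ 3 and 183 ≡ 3 (mod 4), so reciprocity gives (55/183) = -(183/55). Reduce: 183 ≡ 18 (mod 55). Now have -(18/55).
Factor out 2: 18 = 2·9. Since 55 ≡ 7 (mod 8), (2/55) = +1. Now have -(9/55).
9 ≡ 1 (mod 4), so quadratic reciprocity gives (9/55) = (55/9). Reduce: 55 ≡ 1 (mod 9). Now have -(1/9).
(1/9) = 1. Collecting the sign factors: -1.

-1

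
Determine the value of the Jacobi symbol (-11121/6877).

Pull out -1: (-11121/6877) = (-1/6877)·(11121/6877). Since 6877 ≡ 1 (mod 4), (-1/6877) = +1. Now have (11121/6877).
Reduce the numerator: 11121 ≡ 4244 (mod 6877), so (11121/6877) = (4244/6877).
Factor out 2: 4244 = 2^2·1061. Since 6877 ≡ 5 (mod 8), (2/6877) = -1, and (2/6877)^2 = +1. Now have (1061/6877).
1061 ≡ 1 (mod 4), so quadratic reciprocity gives (1061/6877) = (6877/1061). Reduce: 6877 ≡ 511 (mod 1061). Now have (511/1061).
1061 ≡ 1 (mod 4), so quadratic reciprocity gives (511/1061) = (1061/511). Reduce: 1061 ≡ 39 (mod 511). Now have (39/511).
Both 39 ≡ 3 and 511 ≡ 3 (mod 4), so reciprocity gives (39/511) = -(511/39). Reduce: 511 ≡ 4 (mod 39). Now have -(4/39).
Factor out 2: 4 = 2^2. Since 39 ≡ 7 (mod 8), (2/39) = +1, and (2/39)^2 = +1. Now have -(1/39).
(1/39) = 1. Collecting the sign factors: -1.

-1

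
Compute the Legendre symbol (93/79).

Reduce the numerator: 93 ≡ 14 (mod 79), so (93/79) = (14/79).
Factor out 2: 14 = 2·7. Since 79 ≡ 7 (mod 8), (2/79) = +1. Now have (7/79).
Both 7 ≡ 3 and 79 ≡ 3 (mod 4), so reciprocity gives (7/79) = -(79/7). Reduce: 79 ≡ 2 (mod 7). Now have -(2/7).
Factor out 2: 2 = 2. Since 7 ≡ 7 (mod 8), (2/7) = +1. Now have -(1/7).
(1/7) = 1. Collecting the sign factors: -1.

-1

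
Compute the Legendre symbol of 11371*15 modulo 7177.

-1

By multiplicativity, (11371·15/7177) = (11371/7177)·(15/7177).
First factor (11371/7177):
Reduce the numerator: 11371 ≡ 4194 (mod 7177), so (11371/7177) = (4194/7177).
Factor out 2: 4194 = 2·2097. Since 7177 ≡ 1 (mod 8), (2/7177) = +1. Now have (2097/7177).
2097 ≡ 1 (mod 4), so quadratic reciprocity gives (2097/7177) = (7177/2097). Reduce: 7177 ≡ 886 (mod 2097). Now have (886/2097).
Factor out 2: 886 = 2·443. Since 2097 ≡ 1 (mod 8), (2/2097) = +1. Now have (443/2097).
2097 ≡ 1 (mod 4), so quadratic reciprocity gives (443/2097) = (2097/443). Reduce: 2097 ≡ 325 (mod 443). Now have (325/443).
325 ≡ 1 (mod 4), so quadratic reciprocity gives (325/443) = (443/325). Reduce: 443 ≡ 118 (mod 325). Now have (118/325).
Factor out 2: 118 = 2·59. Since 325 ≡ 5 (mod 8), (2/325) = -1. Now have -(59/325).
325 ≡ 1 (mod 4), so quadratic reciprocity gives (59/325) = (325/59). Reduce: 325 ≡ 30 (mod 59). Now have -(30/59).
Factor out 2: 30 = 2·15. Since 59 ≡ 3 (mod 8), (2/59) = -1. Now have (15/59).
Both 15 ≡ 3 and 59 ≡ 3 (mod 4), so reciprocity gives (15/59) = -(59/15). Reduce: 59 ≡ 14 (mod 15). Now have -(14/15).
Factor out 2: 14 = 2·7. Since 15 ≡ 7 (mod 8), (2/15) = +1. Now have -(7/15).
Both 7 ≡ 3 and 15 ≡ 3 (mod 4), so reciprocity gives (7/15) = -(15/7). Reduce: 15 ≡ 1 (mod 7). Now have (1/7).
(1/7) = 1. Collecting the sign factors: 1.
Second factor (15/7177):
7177 ≡ 1 (mod 4), so quadratic reciprocity gives (15/7177) = (7177/15). Reduce: 7177 ≡ 7 (mod 15). Now have (7/15).
Both 7 ≡ 3 and 15 ≡ 3 (mod 4), so reciprocity gives (7/15) = -(15/7). Reduce: 15 ≡ 1 (mod 7). Now have -(1/7).
(1/7) = 1. Collecting the sign factors: -1.
Product: (1)·(-1) = -1.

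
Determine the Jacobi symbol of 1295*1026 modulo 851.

By multiplicativity, (1295·1026|851) = (1295|851)·(1026|851).
First factor (1295|851):
Reduce the numerator: 1295 ≡ 444 (mod 851), so (1295|851) = (444|851).
Factor out 2: 444 = 2^2·111. Since 851 ≡ 3 (mod 8), (2|851) = -1, and (2|851)^2 = +1. Now have (111|851).
Both 111 ≡ 3 and 851 ≡ 3 (mod 4), so reciprocity gives (111|851) = -(851|111). Reduce: 851 ≡ 74 (mod 111). Now have -(74|111).
Factor out 2: 74 = 2·37. Since 111 ≡ 7 (mod 8), (2|111) = +1. Now have -(37|111).
37 ≡ 1 (mod 4), so quadratic reciprocity gives (37|111) = (111|37). Reduce: 111 ≡ 0 (mod 37). Now have -(0|37).
The numerator is now 0 with denominator 37 > 1: the symbol is 0.
Second factor (1026|851):
Reduce the numerator: 1026 ≡ 175 (mod 851), so (1026|851) = (175|851).
Both 175 ≡ 3 and 851 ≡ 3 (mod 4), so reciprocity gives (175|851) = -(851|175). Reduce: 851 ≡ 151 (mod 175). Now have -(151|175).
Both 151 ≡ 3 and 175 ≡ 3 (mod 4), so reciprocity gives (151|175) = -(175|151). Reduce: 175 ≡ 24 (mod 151). Now have (24|151).
Factor out 2: 24 = 2^3·3. Since 151 ≡ 7 (mod 8), (2|151) = +1, and (2|151)^3 = +1. Now have (3|151).
Both 3 ≡ 3 and 151 ≡ 3 (mod 4), so reciprocity gives (3|151) = -(151|3). Reduce: 151 ≡ 1 (mod 3). Now have -(1|3).
(1|3) = 1. Collecting the sign factors: -1.
Product: (0)·(-1) = 0.

0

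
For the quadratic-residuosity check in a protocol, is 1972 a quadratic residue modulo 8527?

no

(1972/8527)
  = (493/8527)    [8527 ≡ 7 mod 8 ⇒ (2/8527)^2 = +1]
  = (8527/493)    [QR: 493 ≡ 1 mod 4, sign kept]
  = (146/493)    [8527 ≡ 146 mod 493]
  = -(73/493)    [493 ≡ 5 mod 8 ⇒ (2/493) = -1]
  = -(493/73)    [QR: 73 ≡ 1 mod 4, sign kept]
  = -(55/73)    [493 ≡ 55 mod 73]
  = -(73/55)    [QR: 73 ≡ 1 mod 4, sign kept]
  = -(18/55)    [73 ≡ 18 mod 55]
  = -(9/55)    [55 ≡ 7 mod 8 ⇒ (2/55) = +1]
  = -(55/9)    [QR: 9 ≡ 1 mod 4, sign kept]
  = -(1/9)    [55 ≡ 1 mod 9]
  = -1    [(1/9) = 1]
The Legendre symbol is -1, so x^2 ≡ 1972 (mod 8527) has no solution.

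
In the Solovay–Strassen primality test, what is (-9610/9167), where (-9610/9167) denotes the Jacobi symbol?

1

(-9610/9167)
  = (8724/9167)    [-9610 ≡ 8724 mod 9167]
  = (2181/9167)    [9167 ≡ 7 mod 8 ⇒ (2/9167)^2 = +1]
  = (9167/2181)    [QR: 2181 ≡ 1 mod 4, sign kept]
  = (443/2181)    [9167 ≡ 443 mod 2181]
  = (2181/443)    [QR: 2181 ≡ 1 mod 4, sign kept]
  = (409/443)    [2181 ≡ 409 mod 443]
  = (443/409)    [QR: 409 ≡ 1 mod 4, sign kept]
  = (34/409)    [443 ≡ 34 mod 409]
  = (17/409)    [409 ≡ 1 mod 8 ⇒ (2/409) = +1]
  = (409/17)    [QR: 17 ≡ 1 mod 4, sign kept]
  = (1/17)    [409 ≡ 1 mod 17]
  = 1    [(1/17) = 1]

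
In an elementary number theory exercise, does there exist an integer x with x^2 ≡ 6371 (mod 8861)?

yes

(6371/8861)
  = (8861/6371)    [QR: 8861 ≡ 1 mod 4, sign kept]
  = (2490/6371)    [8861 ≡ 2490 mod 6371]
  = -(1245/6371)    [6371 ≡ 3 mod 8 ⇒ (2/6371) = -1]
  = -(6371/1245)    [QR: 1245 ≡ 1 mod 4, sign kept]
  = -(146/1245)    [6371 ≡ 146 mod 1245]
  = (73/1245)    [1245 ≡ 5 mod 8 ⇒ (2/1245) = -1]
  = (1245/73)    [QR: 73 ≡ 1 mod 4, sign kept]
  = (4/73)    [1245 ≡ 4 mod 73]
  = (1/73)    [73 ≡ 1 mod 8 ⇒ (2/73)^2 = +1]
  = 1    [(1/73) = 1]
The Legendre symbol is 1, so x^2 ≡ 6371 (mod 8861) has solution.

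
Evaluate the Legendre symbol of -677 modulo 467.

(-677/467)
  = -(677/467)    [467 ≡ 3 mod 4 ⇒ (-1/467) = -1]
  = -(210/467)    [677 ≡ 210 mod 467]
  = (105/467)    [467 ≡ 3 mod 8 ⇒ (2/467) = -1]
  = (467/105)    [QR: 105 ≡ 1 mod 4, sign kept]
  = (47/105)    [467 ≡ 47 mod 105]
  = (105/47)    [QR: 105 ≡ 1 mod 4, sign kept]
  = (11/47)    [105 ≡ 11 mod 47]
  = -(47/11)    [QR: both ≡ 3 mod 4, sign flips]
  = -(3/11)    [47 ≡ 3 mod 11]
  = (11/3)    [QR: both ≡ 3 mod 4, sign flips]
  = (2/3)    [11 ≡ 2 mod 3]
  = -(1/3)    [3 ≡ 3 mod 8 ⇒ (2/3) = -1]
  = -1    [(1/3) = 1]

-1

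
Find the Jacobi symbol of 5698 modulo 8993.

(5698/8993)
  = (2849/8993)    [8993 ≡ 1 mod 8 ⇒ (2/8993) = +1]
  = (8993/2849)    [QR: 2849 ≡ 1 mod 4, sign kept]
  = (446/2849)    [8993 ≡ 446 mod 2849]
  = (223/2849)    [2849 ≡ 1 mod 8 ⇒ (2/2849) = +1]
  = (2849/223)    [QR: 2849 ≡ 1 mod 4, sign kept]
  = (173/223)    [2849 ≡ 173 mod 223]
  = (223/173)    [QR: 173 ≡ 1 mod 4, sign kept]
  = (50/173)    [223 ≡ 50 mod 173]
  = -(25/173)    [173 ≡ 5 mod 8 ⇒ (2/173) = -1]
  = -(173/25)    [QR: 25 ≡ 1 mod 4, sign kept]
  = -(23/25)    [173 ≡ 23 mod 25]
  = -(25/23)    [QR: 25 ≡ 1 mod 4, sign kept]
  = -(2/23)    [25 ≡ 2 mod 23]
  = -(1/23)    [23 ≡ 7 mod 8 ⇒ (2/23) = +1]
  = -1    [(1/23) = 1]

-1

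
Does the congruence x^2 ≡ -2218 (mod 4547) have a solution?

no

(-2218/4547)
  = (2329/4547)    [-2218 ≡ 2329 mod 4547]
  = (4547/2329)    [QR: 2329 ≡ 1 mod 4, sign kept]
  = (2218/2329)    [4547 ≡ 2218 mod 2329]
  = (1109/2329)    [2329 ≡ 1 mod 8 ⇒ (2/2329) = +1]
  = (2329/1109)    [QR: 1109 ≡ 1 mod 4, sign kept]
  = (111/1109)    [2329 ≡ 111 mod 1109]
  = (1109/111)    [QR: 1109 ≡ 1 mod 4, sign kept]
  = (110/111)    [1109 ≡ 110 mod 111]
  = (55/111)    [111 ≡ 7 mod 8 ⇒ (2/111) = +1]
  = -(111/55)    [QR: both ≡ 3 mod 4, sign flips]
  = -(1/55)    [111 ≡ 1 mod 55]
  = -1    [(1/55) = 1]
(-2218/4547) = -1, and 4547 is prime, so -2218 is not a quadratic residue mod 4547.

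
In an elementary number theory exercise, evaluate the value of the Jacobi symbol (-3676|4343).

1

Pull out -1: (-3676|4343) = (-1|4343)·(3676|4343). Since 4343 ≡ 3 (mod 4), (-1|4343) = -1. Now have -(3676|4343).
Factor out 2: 3676 = 2^2·919. Since 4343 ≡ 7 (mod 8), (2|4343) = +1, and (2|4343)^2 = +1. Now have -(919|4343).
Both 919 ≡ 3 and 4343 ≡ 3 (mod 4), so reciprocity gives (919|4343) = -(4343|919). Reduce: 4343 ≡ 667 (mod 919). Now have (667|919).
Both 667 ≡ 3 and 919 ≡ 3 (mod 4), so reciprocity gives (667|919) = -(919|667). Reduce: 919 ≡ 252 (mod 667). Now have -(252|667).
Factor out 2: 252 = 2^2·63. Since 667 ≡ 3 (mod 8), (2|667) = -1, and (2|667)^2 = +1. Now have -(63|667).
Both 63 ≡ 3 and 667 ≡ 3 (mod 4), so reciprocity gives (63|667) = -(667|63). Reduce: 667 ≡ 37 (mod 63). Now have (37|63).
37 ≡ 1 (mod 4), so quadratic reciprocity gives (37|63) = (63|37). Reduce: 63 ≡ 26 (mod 37). Now have (26|37).
Factor out 2: 26 = 2·13. Since 37 ≡ 5 (mod 8), (2|37) = -1. Now have -(13|37).
13 ≡ 1 (mod 4), so quadratic reciprocity gives (13|37) = (37|13). Reduce: 37 ≡ 11 (mod 13). Now have -(11|13).
13 ≡ 1 (mod 4), so quadratic reciprocity gives (11|13) = (13|11). Reduce: 13 ≡ 2 (mod 11). Now have -(2|11).
Factor out 2: 2 = 2. Since 11 ≡ 3 (mod 8), (2|11) = -1. Now have (1|11).
(1|11) = 1. Collecting the sign factors: 1.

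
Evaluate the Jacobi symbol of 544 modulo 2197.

-1

Factor out 2: 544 = 2^5·17. Since 2197 ≡ 5 (mod 8), (2/2197) = -1, and (2/2197)^5 = -1. Now have -(17/2197).
17 ≡ 1 (mod 4), so quadratic reciprocity gives (17/2197) = (2197/17). Reduce: 2197 ≡ 4 (mod 17). Now have -(4/17).
Factor out 2: 4 = 2^2. Since 17 ≡ 1 (mod 8), (2/17) = +1, and (2/17)^2 = +1. Now have -(1/17).
(1/17) = 1. Collecting the sign factors: -1.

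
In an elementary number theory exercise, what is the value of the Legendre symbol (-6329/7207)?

1

(-6329/7207)
  = -(6329/7207)    [7207 ≡ 3 mod 4 ⇒ (-1/7207) = -1]
  = -(7207/6329)    [QR: 6329 ≡ 1 mod 4, sign kept]
  = -(878/6329)    [7207 ≡ 878 mod 6329]
  = -(439/6329)    [6329 ≡ 1 mod 8 ⇒ (2/6329) = +1]
  = -(6329/439)    [QR: 6329 ≡ 1 mod 4, sign kept]
  = -(183/439)    [6329 ≡ 183 mod 439]
  = (439/183)    [QR: both ≡ 3 mod 4, sign flips]
  = (73/183)    [439 ≡ 73 mod 183]
  = (183/73)    [QR: 73 ≡ 1 mod 4, sign kept]
  = (37/73)    [183 ≡ 37 mod 73]
  = (73/37)    [QR: 37 ≡ 1 mod 4, sign kept]
  = (36/37)    [73 ≡ 36 mod 37]
  = (9/37)    [37 ≡ 5 mod 8 ⇒ (2/37)^2 = +1]
  = (37/9)    [QR: 9 ≡ 1 mod 4, sign kept]
  = (1/9)    [37 ≡ 1 mod 9]
  = 1    [(1/9) = 1]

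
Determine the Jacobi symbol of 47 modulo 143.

Both 47 ≡ 3 and 143 ≡ 3 (mod 4), so reciprocity gives (47/143) = -(143/47). Reduce: 143 ≡ 2 (mod 47). Now have -(2/47).
Factor out 2: 2 = 2. Since 47 ≡ 7 (mod 8), (2/47) = +1. Now have -(1/47).
(1/47) = 1. Collecting the sign factors: -1.

-1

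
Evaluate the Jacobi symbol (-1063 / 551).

(-1063 / 551)
  = (39 / 551)    [-1063 ≡ 39 mod 551]
  = -(551 / 39)    [QR: both ≡ 3 mod 4, sign flips]
  = -(5 / 39)    [551 ≡ 5 mod 39]
  = -(39 / 5)    [QR: 5 ≡ 1 mod 4, sign kept]
  = -(4 / 5)    [39 ≡ 4 mod 5]
  = -(1 / 5)    [5 ≡ 5 mod 8 ⇒ (2 / 5)^2 = +1]
  = -1    [(1 / 5) = 1]

-1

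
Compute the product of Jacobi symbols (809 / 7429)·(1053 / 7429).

By multiplicativity, (809·1053 / 7429) = (809 / 7429)·(1053 / 7429).
First factor (809 / 7429):
809 ≡ 1 (mod 4), so quadratic reciprocity gives (809 / 7429) = (7429 / 809). Reduce: 7429 ≡ 148 (mod 809). Now have (148 / 809).
Factor out 2: 148 = 2^2·37. Since 809 ≡ 1 (mod 8), (2 / 809) = +1, and (2 / 809)^2 = +1. Now have (37 / 809).
37 ≡ 1 (mod 4), so quadratic reciprocity gives (37 / 809) = (809 / 37). Reduce: 809 ≡ 32 (mod 37). Now have (32 / 37).
Factor out 2: 32 = 2^5. Since 37 ≡ 5 (mod 8), (2 / 37) = -1, and (2 / 37)^5 = -1. Now have -(1 / 37).
(1 / 37) = 1. Collecting the sign factors: -1.
Second factor (1053 / 7429):
1053 ≡ 1 (mod 4), so quadratic reciprocity gives (1053 / 7429) = (7429 / 1053). Reduce: 7429 ≡ 58 (mod 1053). Now have (58 / 1053).
Factor out 2: 58 = 2·29. Since 1053 ≡ 5 (mod 8), (2 / 1053) = -1. Now have -(29 / 1053).
29 ≡ 1 (mod 4), so quadratic reciprocity gives (29 / 1053) = (1053 / 29). Reduce: 1053 ≡ 9 (mod 29). Now have -(9 / 29).
9 ≡ 1 (mod 4), so quadratic reciprocity gives (9 / 29) = (29 / 9). Reduce: 29 ≡ 2 (mod 9). Now have -(2 / 9).
Factor out 2: 2 = 2. Since 9 ≡ 1 (mod 8), (2 / 9) = +1. Now have -(1 / 9).
(1 / 9) = 1. Collecting the sign factors: -1.
Product: (-1)·(-1) = 1.

1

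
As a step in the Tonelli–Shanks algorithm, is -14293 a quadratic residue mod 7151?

yes

Reduce the numerator: -14293 ≡ 9 (mod 7151), so (-14293/7151) = (9/7151).
9 ≡ 1 (mod 4), so quadratic reciprocity gives (9/7151) = (7151/9). Reduce: 7151 ≡ 5 (mod 9). Now have (5/9).
5 ≡ 1 (mod 4), so quadratic reciprocity gives (5/9) = (9/5). Reduce: 9 ≡ 4 (mod 5). Now have (4/5).
Factor out 2: 4 = 2^2. Since 5 ≡ 5 (mod 8), (2/5) = -1, and (2/5)^2 = +1. Now have (1/5).
(1/5) = 1. Collecting the sign factors: 1.
(-14293/7151) = 1, and 7151 is prime, so -14293 is a quadratic residue mod 7151.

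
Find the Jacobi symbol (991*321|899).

By multiplicativity, (991·321|899) = (991|899)·(321|899).
First factor (991|899):
Reduce the numerator: 991 ≡ 92 (mod 899), so (991|899) = (92|899).
Factor out 2: 92 = 2^2·23. Since 899 ≡ 3 (mod 8), (2|899) = -1, and (2|899)^2 = +1. Now have (23|899).
Both 23 ≡ 3 and 899 ≡ 3 (mod 4), so reciprocity gives (23|899) = -(899|23). Reduce: 899 ≡ 2 (mod 23). Now have -(2|23).
Factor out 2: 2 = 2. Since 23 ≡ 7 (mod 8), (2|23) = +1. Now have -(1|23).
(1|23) = 1. Collecting the sign factors: -1.
Second factor (321|899):
321 ≡ 1 (mod 4), so quadratic reciprocity gives (321|899) = (899|321). Reduce: 899 ≡ 257 (mod 321). Now have (257|321).
257 ≡ 1 (mod 4), so quadratic reciprocity gives (257|321) = (321|257). Reduce: 321 ≡ 64 (mod 257). Now have (64|257).
Factor out 2: 64 = 2^6. Since 257 ≡ 1 (mod 8), (2|257) = +1, and (2|257)^6 = +1. Now have (1|257).
(1|257) = 1. Collecting the sign factors: 1.
Product: (-1)·(1) = -1.

-1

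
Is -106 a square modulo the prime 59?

(-106/59)
  = -(106/59)    [59 ≡ 3 mod 4 ⇒ (-1/59) = -1]
  = -(47/59)    [106 ≡ 47 mod 59]
  = (59/47)    [QR: both ≡ 3 mod 4, sign flips]
  = (12/47)    [59 ≡ 12 mod 47]
  = (3/47)    [47 ≡ 7 mod 8 ⇒ (2/47)^2 = +1]
  = -(47/3)    [QR: both ≡ 3 mod 4, sign flips]
  = -(2/3)    [47 ≡ 2 mod 3]
  = (1/3)    [3 ≡ 3 mod 8 ⇒ (2/3) = -1]
  = 1    [(1/3) = 1]
(-106/59) = 1, and 59 is prime, so -106 is a quadratic residue mod 59.

yes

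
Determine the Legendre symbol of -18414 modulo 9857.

(-18414|9857)
  = (1300|9857)    [-18414 ≡ 1300 mod 9857]
  = (325|9857)    [9857 ≡ 1 mod 8 ⇒ (2|9857)^2 = +1]
  = (9857|325)    [QR: 325 ≡ 1 mod 4, sign kept]
  = (107|325)    [9857 ≡ 107 mod 325]
  = (325|107)    [QR: 325 ≡ 1 mod 4, sign kept]
  = (4|107)    [325 ≡ 4 mod 107]
  = (1|107)    [107 ≡ 3 mod 8 ⇒ (2|107)^2 = +1]
  = 1    [(1|107) = 1]

1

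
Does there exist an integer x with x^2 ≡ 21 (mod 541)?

(21/541)
  = (541/21)    [QR: 21 ≡ 1 mod 4, sign kept]
  = (16/21)    [541 ≡ 16 mod 21]
  = (1/21)    [21 ≡ 5 mod 8 ⇒ (2/21)^4 = +1]
  = 1    [(1/21) = 1]
The Legendre symbol is 1, so x^2 ≡ 21 (mod 541) has solution.

yes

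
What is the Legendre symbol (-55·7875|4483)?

By multiplicativity, (-55·7875|4483) = (-55|4483)·(7875|4483).
First factor (-55|4483):
(-55|4483)
  = -(55|4483)    [4483 ≡ 3 mod 4 ⇒ (-1|4483) = -1]
  = (4483|55)    [QR: both ≡ 3 mod 4, sign flips]
  = (28|55)    [4483 ≡ 28 mod 55]
  = (7|55)    [55 ≡ 7 mod 8 ⇒ (2|55)^2 = +1]
  = -(55|7)    [QR: both ≡ 3 mod 4, sign flips]
  = -(6|7)    [55 ≡ 6 mod 7]
  = -(3|7)    [7 ≡ 7 mod 8 ⇒ (2|7) = +1]
  = (7|3)    [QR: both ≡ 3 mod 4, sign flips]
  = (1|3)    [7 ≡ 1 mod 3]
  = 1    [(1|3) = 1]
Second factor (7875|4483):
(7875|4483)
  = (3392|4483)    [7875 ≡ 3392 mod 4483]
  = (53|4483)    [4483 ≡ 3 mod 8 ⇒ (2|4483)^6 = +1]
  = (4483|53)    [QR: 53 ≡ 1 mod 4, sign kept]
  = (31|53)    [4483 ≡ 31 mod 53]
  = (53|31)    [QR: 53 ≡ 1 mod 4, sign kept]
  = (22|31)    [53 ≡ 22 mod 31]
  = (11|31)    [31 ≡ 7 mod 8 ⇒ (2|31) = +1]
  = -(31|11)    [QR: both ≡ 3 mod 4, sign flips]
  = -(9|11)    [31 ≡ 9 mod 11]
  = -(11|9)    [QR: 9 ≡ 1 mod 4, sign kept]
  = -(2|9)    [11 ≡ 2 mod 9]
  = -(1|9)    [9 ≡ 1 mod 8 ⇒ (2|9) = +1]
  = -1    [(1|9) = 1]
Product: (1)·(-1) = -1.

-1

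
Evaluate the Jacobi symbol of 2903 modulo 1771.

-1

Reduce the numerator: 2903 ≡ 1132 (mod 1771), so (2903/1771) = (1132/1771).
Factor out 2: 1132 = 2^2·283. Since 1771 ≡ 3 (mod 8), (2/1771) = -1, and (2/1771)^2 = +1. Now have (283/1771).
Both 283 ≡ 3 and 1771 ≡ 3 (mod 4), so reciprocity gives (283/1771) = -(1771/283). Reduce: 1771 ≡ 73 (mod 283). Now have -(73/283).
73 ≡ 1 (mod 4), so quadratic reciprocity gives (73/283) = (283/73). Reduce: 283 ≡ 64 (mod 73). Now have -(64/73).
Factor out 2: 64 = 2^6. Since 73 ≡ 1 (mod 8), (2/73) = +1, and (2/73)^6 = +1. Now have -(1/73).
(1/73) = 1. Collecting the sign factors: -1.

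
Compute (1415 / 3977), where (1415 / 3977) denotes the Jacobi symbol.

-1

(1415 / 3977)
  = (3977 / 1415)    [QR: 3977 ≡ 1 mod 4, sign kept]
  = (1147 / 1415)    [3977 ≡ 1147 mod 1415]
  = -(1415 / 1147)    [QR: both ≡ 3 mod 4, sign flips]
  = -(268 / 1147)    [1415 ≡ 268 mod 1147]
  = -(67 / 1147)    [1147 ≡ 3 mod 8 ⇒ (2 / 1147)^2 = +1]
  = (1147 / 67)    [QR: both ≡ 3 mod 4, sign flips]
  = (8 / 67)    [1147 ≡ 8 mod 67]
  = -(1 / 67)    [67 ≡ 3 mod 8 ⇒ (2 / 67)^3 = -1]
  = -1    [(1 / 67) = 1]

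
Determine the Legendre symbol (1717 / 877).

Reduce the numerator: 1717 ≡ 840 (mod 877), so (1717 / 877) = (840 / 877).
Factor out 2: 840 = 2^3·105. Since 877 ≡ 5 (mod 8), (2 / 877) = -1, and (2 / 877)^3 = -1. Now have -(105 / 877).
105 ≡ 1 (mod 4), so quadratic reciprocity gives (105 / 877) = (877 / 105). Reduce: 877 ≡ 37 (mod 105). Now have -(37 / 105).
37 ≡ 1 (mod 4), so quadratic reciprocity gives (37 / 105) = (105 / 37). Reduce: 105 ≡ 31 (mod 37). Now have -(31 / 37).
37 ≡ 1 (mod 4), so quadratic reciprocity gives (31 / 37) = (37 / 31). Reduce: 37 ≡ 6 (mod 31). Now have -(6 / 31).
Factor out 2: 6 = 2·3. Since 31 ≡ 7 (mod 8), (2 / 31) = +1. Now have -(3 / 31).
Both 3 ≡ 3 and 31 ≡ 3 (mod 4), so reciprocity gives (3 / 31) = -(31 / 3). Reduce: 31 ≡ 1 (mod 3). Now have (1 / 3).
(1 / 3) = 1. Collecting the sign factors: 1.

1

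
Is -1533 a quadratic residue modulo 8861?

Reduce the numerator: -1533 ≡ 7328 (mod 8861), so (-1533/8861) = (7328/8861).
Factor out 2: 7328 = 2^5·229. Since 8861 ≡ 5 (mod 8), (2/8861) = -1, and (2/8861)^5 = -1. Now have -(229/8861).
229 ≡ 1 (mod 4), so quadratic reciprocity gives (229/8861) = (8861/229). Reduce: 8861 ≡ 159 (mod 229). Now have -(159/229).
229 ≡ 1 (mod 4), so quadratic reciprocity gives (159/229) = (229/159). Reduce: 229 ≡ 70 (mod 159). Now have -(70/159).
Factor out 2: 70 = 2·35. Since 159 ≡ 7 (mod 8), (2/159) = +1. Now have -(35/159).
Both 35 ≡ 3 and 159 ≡ 3 (mod 4), so reciprocity gives (35/159) = -(159/35). Reduce: 159 ≡ 19 (mod 35). Now have (19/35).
Both 19 ≡ 3 and 35 ≡ 3 (mod 4), so reciprocity gives (19/35) = -(35/19). Reduce: 35 ≡ 16 (mod 19). Now have -(16/19).
Factor out 2: 16 = 2^4. Since 19 ≡ 3 (mod 8), (2/19) = -1, and (2/19)^4 = +1. Now have -(1/19).
(1/19) = 1. Collecting the sign factors: -1.
(-1533/8861) = -1, and 8861 is prime, so -1533 is not a quadratic residue mod 8861.

no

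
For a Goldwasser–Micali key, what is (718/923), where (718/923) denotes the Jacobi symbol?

1

(718/923)
  = -(359/923)    [923 ≡ 3 mod 8 ⇒ (2/923) = -1]
  = (923/359)    [QR: both ≡ 3 mod 4, sign flips]
  = (205/359)    [923 ≡ 205 mod 359]
  = (359/205)    [QR: 205 ≡ 1 mod 4, sign kept]
  = (154/205)    [359 ≡ 154 mod 205]
  = -(77/205)    [205 ≡ 5 mod 8 ⇒ (2/205) = -1]
  = -(205/77)    [QR: 77 ≡ 1 mod 4, sign kept]
  = -(51/77)    [205 ≡ 51 mod 77]
  = -(77/51)    [QR: 77 ≡ 1 mod 4, sign kept]
  = -(26/51)    [77 ≡ 26 mod 51]
  = (13/51)    [51 ≡ 3 mod 8 ⇒ (2/51) = -1]
  = (51/13)    [QR: 13 ≡ 1 mod 4, sign kept]
  = (12/13)    [51 ≡ 12 mod 13]
  = (3/13)    [13 ≡ 5 mod 8 ⇒ (2/13)^2 = +1]
  = (13/3)    [QR: 13 ≡ 1 mod 4, sign kept]
  = (1/3)    [13 ≡ 1 mod 3]
  = 1    [(1/3) = 1]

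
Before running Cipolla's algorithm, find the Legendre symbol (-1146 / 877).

(-1146 / 877)
  = (1146 / 877)    [877 ≡ 1 mod 4 ⇒ (-1 / 877) = +1]
  = (269 / 877)    [1146 ≡ 269 mod 877]
  = (877 / 269)    [QR: 269 ≡ 1 mod 4, sign kept]
  = (70 / 269)    [877 ≡ 70 mod 269]
  = -(35 / 269)    [269 ≡ 5 mod 8 ⇒ (2 / 269) = -1]
  = -(269 / 35)    [QR: 269 ≡ 1 mod 4, sign kept]
  = -(24 / 35)    [269 ≡ 24 mod 35]
  = (3 / 35)    [35 ≡ 3 mod 8 ⇒ (2 / 35)^3 = -1]
  = -(35 / 3)    [QR: both ≡ 3 mod 4, sign flips]
  = -(2 / 3)    [35 ≡ 2 mod 3]
  = (1 / 3)    [3 ≡ 3 mod 8 ⇒ (2 / 3) = -1]
  = 1    [(1 / 3) = 1]

1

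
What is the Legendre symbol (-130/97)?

(-130/97)
  = (130/97)    [97 ≡ 1 mod 4 ⇒ (-1/97) = +1]
  = (33/97)    [130 ≡ 33 mod 97]
  = (97/33)    [QR: 33 ≡ 1 mod 4, sign kept]
  = (31/33)    [97 ≡ 31 mod 33]
  = (33/31)    [QR: 33 ≡ 1 mod 4, sign kept]
  = (2/31)    [33 ≡ 2 mod 31]
  = (1/31)    [31 ≡ 7 mod 8 ⇒ (2/31) = +1]
  = 1    [(1/31) = 1]

1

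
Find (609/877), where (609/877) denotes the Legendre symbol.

609 ≡ 1 (mod 4), so quadratic reciprocity gives (609/877) = (877/609). Reduce: 877 ≡ 268 (mod 609). Now have (268/609).
Factor out 2: 268 = 2^2·67. Since 609 ≡ 1 (mod 8), (2/609) = +1, and (2/609)^2 = +1. Now have (67/609).
609 ≡ 1 (mod 4), so quadratic reciprocity gives (67/609) = (609/67). Reduce: 609 ≡ 6 (mod 67). Now have (6/67).
Factor out 2: 6 = 2·3. Since 67 ≡ 3 (mod 8), (2/67) = -1. Now have -(3/67).
Both 3 ≡ 3 and 67 ≡ 3 (mod 4), so reciprocity gives (3/67) = -(67/3). Reduce: 67 ≡ 1 (mod 3). Now have (1/3).
(1/3) = 1. Collecting the sign factors: 1.

1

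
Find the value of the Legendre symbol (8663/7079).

1

Reduce the numerator: 8663 ≡ 1584 (mod 7079), so (8663/7079) = (1584/7079).
Factor out 2: 1584 = 2^4·99. Since 7079 ≡ 7 (mod 8), (2/7079) = +1, and (2/7079)^4 = +1. Now have (99/7079).
Both 99 ≡ 3 and 7079 ≡ 3 (mod 4), so reciprocity gives (99/7079) = -(7079/99). Reduce: 7079 ≡ 50 (mod 99). Now have -(50/99).
Factor out 2: 50 = 2·25. Since 99 ≡ 3 (mod 8), (2/99) = -1. Now have (25/99).
25 ≡ 1 (mod 4), so quadratic reciprocity gives (25/99) = (99/25). Reduce: 99 ≡ 24 (mod 25). Now have (24/25).
Factor out 2: 24 = 2^3·3. Since 25 ≡ 1 (mod 8), (2/25) = +1, and (2/25)^3 = +1. Now have (3/25).
25 ≡ 1 (mod 4), so quadratic reciprocity gives (3/25) = (25/3). Reduce: 25 ≡ 1 (mod 3). Now have (1/3).
(1/3) = 1. Collecting the sign factors: 1.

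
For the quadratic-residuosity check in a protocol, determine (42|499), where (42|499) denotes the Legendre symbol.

(42|499)
  = -(21|499)    [499 ≡ 3 mod 8 ⇒ (2|499) = -1]
  = -(499|21)    [QR: 21 ≡ 1 mod 4, sign kept]
  = -(16|21)    [499 ≡ 16 mod 21]
  = -(1|21)    [21 ≡ 5 mod 8 ⇒ (2|21)^4 = +1]
  = -1    [(1|21) = 1]

-1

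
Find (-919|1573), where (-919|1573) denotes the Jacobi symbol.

(-919|1573)
  = (654|1573)    [-919 ≡ 654 mod 1573]
  = -(327|1573)    [1573 ≡ 5 mod 8 ⇒ (2|1573) = -1]
  = -(1573|327)    [QR: 1573 ≡ 1 mod 4, sign kept]
  = -(265|327)    [1573 ≡ 265 mod 327]
  = -(327|265)    [QR: 265 ≡ 1 mod 4, sign kept]
  = -(62|265)    [327 ≡ 62 mod 265]
  = -(31|265)    [265 ≡ 1 mod 8 ⇒ (2|265) = +1]
  = -(265|31)    [QR: 265 ≡ 1 mod 4, sign kept]
  = -(17|31)    [265 ≡ 17 mod 31]
  = -(31|17)    [QR: 17 ≡ 1 mod 4, sign kept]
  = -(14|17)    [31 ≡ 14 mod 17]
  = -(7|17)    [17 ≡ 1 mod 8 ⇒ (2|17) = +1]
  = -(17|7)    [QR: 17 ≡ 1 mod 4, sign kept]
  = -(3|7)    [17 ≡ 3 mod 7]
  = (7|3)    [QR: both ≡ 3 mod 4, sign flips]
  = (1|3)    [7 ≡ 1 mod 3]
  = 1    [(1|3) = 1]

1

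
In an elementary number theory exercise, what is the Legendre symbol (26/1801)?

(26/1801)
  = (13/1801)    [1801 ≡ 1 mod 8 ⇒ (2/1801) = +1]
  = (1801/13)    [QR: 13 ≡ 1 mod 4, sign kept]
  = (7/13)    [1801 ≡ 7 mod 13]
  = (13/7)    [QR: 13 ≡ 1 mod 4, sign kept]
  = (6/7)    [13 ≡ 6 mod 7]
  = (3/7)    [7 ≡ 7 mod 8 ⇒ (2/7) = +1]
  = -(7/3)    [QR: both ≡ 3 mod 4, sign flips]
  = -(1/3)    [7 ≡ 1 mod 3]
  = -1    [(1/3) = 1]

-1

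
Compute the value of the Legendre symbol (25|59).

1

25 ≡ 1 (mod 4), so quadratic reciprocity gives (25|59) = (59|25). Reduce: 59 ≡ 9 (mod 25). Now have (9|25).
9 ≡ 1 (mod 4), so quadratic reciprocity gives (9|25) = (25|9). Reduce: 25 ≡ 7 (mod 9). Now have (7|9).
9 ≡ 1 (mod 4), so quadratic reciprocity gives (7|9) = (9|7). Reduce: 9 ≡ 2 (mod 7). Now have (2|7).
Factor out 2: 2 = 2. Since 7 ≡ 7 (mod 8), (2|7) = +1. Now have (1|7).
(1|7) = 1. Collecting the sign factors: 1.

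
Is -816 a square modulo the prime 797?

no

Reduce the numerator: -816 ≡ 778 (mod 797), so (-816/797) = (778/797).
Factor out 2: 778 = 2·389. Since 797 ≡ 5 (mod 8), (2/797) = -1. Now have -(389/797).
389 ≡ 1 (mod 4), so quadratic reciprocity gives (389/797) = (797/389). Reduce: 797 ≡ 19 (mod 389). Now have -(19/389).
389 ≡ 1 (mod 4), so quadratic reciprocity gives (19/389) = (389/19). Reduce: 389 ≡ 9 (mod 19). Now have -(9/19).
9 ≡ 1 (mod 4), so quadratic reciprocity gives (9/19) = (19/9). Reduce: 19 ≡ 1 (mod 9). Now have -(1/9).
(1/9) = 1. Collecting the sign factors: -1.
(-816/797) = -1, and 797 is prime, so -816 is not a quadratic residue mod 797.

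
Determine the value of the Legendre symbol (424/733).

(424/733)
  = -(53/733)    [733 ≡ 5 mod 8 ⇒ (2/733)^3 = -1]
  = -(733/53)    [QR: 53 ≡ 1 mod 4, sign kept]
  = -(44/53)    [733 ≡ 44 mod 53]
  = -(11/53)    [53 ≡ 5 mod 8 ⇒ (2/53)^2 = +1]
  = -(53/11)    [QR: 53 ≡ 1 mod 4, sign kept]
  = -(9/11)    [53 ≡ 9 mod 11]
  = -(11/9)    [QR: 9 ≡ 1 mod 4, sign kept]
  = -(2/9)    [11 ≡ 2 mod 9]
  = -(1/9)    [9 ≡ 1 mod 8 ⇒ (2/9) = +1]
  = -1    [(1/9) = 1]

-1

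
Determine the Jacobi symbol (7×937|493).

-1

By multiplicativity, (7·937|493) = (7|493)·(937|493).
First factor (7|493):
493 ≡ 1 (mod 4), so quadratic reciprocity gives (7|493) = (493|7). Reduce: 493 ≡ 3 (mod 7). Now have (3|7).
Both 3 ≡ 3 and 7 ≡ 3 (mod 4), so reciprocity gives (3|7) = -(7|3). Reduce: 7 ≡ 1 (mod 3). Now have -(1|3).
(1|3) = 1. Collecting the sign factors: -1.
Second factor (937|493):
Reduce the numerator: 937 ≡ 444 (mod 493), so (937|493) = (444|493).
Factor out 2: 444 = 2^2·111. Since 493 ≡ 5 (mod 8), (2|493) = -1, and (2|493)^2 = +1. Now have (111|493).
493 ≡ 1 (mod 4), so quadratic reciprocity gives (111|493) = (493|111). Reduce: 493 ≡ 49 (mod 111). Now have (49|111).
49 ≡ 1 (mod 4), so quadratic reciprocity gives (49|111) = (111|49). Reduce: 111 ≡ 13 (mod 49). Now have (13|49).
13 ≡ 1 (mod 4), so quadratic reciprocity gives (13|49) = (49|13). Reduce: 49 ≡ 10 (mod 13). Now have (10|13).
Factor out 2: 10 = 2·5. Since 13 ≡ 5 (mod 8), (2|13) = -1. Now have -(5|13).
5 ≡ 1 (mod 4), so quadratic reciprocity gives (5|13) = (13|5). Reduce: 13 ≡ 3 (mod 5). Now have -(3|5).
5 ≡ 1 (mod 4), so quadratic reciprocity gives (3|5) = (5|3). Reduce: 5 ≡ 2 (mod 3). Now have -(2|3).
Factor out 2: 2 = 2. Since 3 ≡ 3 (mod 8), (2|3) = -1. Now have (1|3).
(1|3) = 1. Collecting the sign factors: 1.
Product: (-1)·(1) = -1.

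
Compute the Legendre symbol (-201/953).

-1

Reduce the numerator: -201 ≡ 752 (mod 953), so (-201/953) = (752/953).
Factor out 2: 752 = 2^4·47. Since 953 ≡ 1 (mod 8), (2/953) = +1, and (2/953)^4 = +1. Now have (47/953).
953 ≡ 1 (mod 4), so quadratic reciprocity gives (47/953) = (953/47). Reduce: 953 ≡ 13 (mod 47). Now have (13/47).
13 ≡ 1 (mod 4), so quadratic reciprocity gives (13/47) = (47/13). Reduce: 47 ≡ 8 (mod 13). Now have (8/13).
Factor out 2: 8 = 2^3. Since 13 ≡ 5 (mod 8), (2/13) = -1, and (2/13)^3 = -1. Now have -(1/13).
(1/13) = 1. Collecting the sign factors: -1.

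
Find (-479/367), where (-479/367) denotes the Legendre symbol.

-1

Reduce the numerator: -479 ≡ 255 (mod 367), so (-479/367) = (255/367).
Both 255 ≡ 3 and 367 ≡ 3 (mod 4), so reciprocity gives (255/367) = -(367/255). Reduce: 367 ≡ 112 (mod 255). Now have -(112/255).
Factor out 2: 112 = 2^4·7. Since 255 ≡ 7 (mod 8), (2/255) = +1, and (2/255)^4 = +1. Now have -(7/255).
Both 7 ≡ 3 and 255 ≡ 3 (mod 4), so reciprocity gives (7/255) = -(255/7). Reduce: 255 ≡ 3 (mod 7). Now have (3/7).
Both 3 ≡ 3 and 7 ≡ 3 (mod 4), so reciprocity gives (3/7) = -(7/3). Reduce: 7 ≡ 1 (mod 3). Now have -(1/3).
(1/3) = 1. Collecting the sign factors: -1.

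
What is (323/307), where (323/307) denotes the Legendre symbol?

1

Reduce the numerator: 323 ≡ 16 (mod 307), so (323/307) = (16/307).
Factor out 2: 16 = 2^4. Since 307 ≡ 3 (mod 8), (2/307) = -1, and (2/307)^4 = +1. Now have (1/307).
(1/307) = 1. Collecting the sign factors: 1.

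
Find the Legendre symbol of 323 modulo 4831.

Both 323 ≡ 3 and 4831 ≡ 3 (mod 4), so reciprocity gives (323/4831) = -(4831/323). Reduce: 4831 ≡ 309 (mod 323). Now have -(309/323).
309 ≡ 1 (mod 4), so quadratic reciprocity gives (309/323) = (323/309). Reduce: 323 ≡ 14 (mod 309). Now have -(14/309).
Factor out 2: 14 = 2·7. Since 309 ≡ 5 (mod 8), (2/309) = -1. Now have (7/309).
309 ≡ 1 (mod 4), so quadratic reciprocity gives (7/309) = (309/7). Reduce: 309 ≡ 1 (mod 7). Now have (1/7).
(1/7) = 1. Collecting the sign factors: 1.

1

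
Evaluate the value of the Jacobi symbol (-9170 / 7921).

1

(-9170 / 7921)
  = (6672 / 7921)    [-9170 ≡ 6672 mod 7921]
  = (417 / 7921)    [7921 ≡ 1 mod 8 ⇒ (2 / 7921)^4 = +1]
  = (7921 / 417)    [QR: 417 ≡ 1 mod 4, sign kept]
  = (415 / 417)    [7921 ≡ 415 mod 417]
  = (417 / 415)    [QR: 417 ≡ 1 mod 4, sign kept]
  = (2 / 415)    [417 ≡ 2 mod 415]
  = (1 / 415)    [415 ≡ 7 mod 8 ⇒ (2 / 415) = +1]
  = 1    [(1 / 415) = 1]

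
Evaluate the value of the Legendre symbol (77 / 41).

1

(77 / 41)
  = (36 / 41)    [77 ≡ 36 mod 41]
  = (9 / 41)    [41 ≡ 1 mod 8 ⇒ (2 / 41)^2 = +1]
  = (41 / 9)    [QR: 9 ≡ 1 mod 4, sign kept]
  = (5 / 9)    [41 ≡ 5 mod 9]
  = (9 / 5)    [QR: 5 ≡ 1 mod 4, sign kept]
  = (4 / 5)    [9 ≡ 4 mod 5]
  = (1 / 5)    [5 ≡ 5 mod 8 ⇒ (2 / 5)^2 = +1]
  = 1    [(1 / 5) = 1]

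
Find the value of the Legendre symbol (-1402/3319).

Reduce the numerator: -1402 ≡ 1917 (mod 3319), so (-1402/3319) = (1917/3319).
1917 ≡ 1 (mod 4), so quadratic reciprocity gives (1917/3319) = (3319/1917). Reduce: 3319 ≡ 1402 (mod 1917). Now have (1402/1917).
Factor out 2: 1402 = 2·701. Since 1917 ≡ 5 (mod 8), (2/1917) = -1. Now have -(701/1917).
701 ≡ 1 (mod 4), so quadratic reciprocity gives (701/1917) = (1917/701). Reduce: 1917 ≡ 515 (mod 701). Now have -(515/701).
701 ≡ 1 (mod 4), so quadratic reciprocity gives (515/701) = (701/515). Reduce: 701 ≡ 186 (mod 515). Now have -(186/515).
Factor out 2: 186 = 2·93. Since 515 ≡ 3 (mod 8), (2/515) = -1. Now have (93/515).
93 ≡ 1 (mod 4), so quadratic reciprocity gives (93/515) = (515/93). Reduce: 515 ≡ 50 (mod 93). Now have (50/93).
Factor out 2: 50 = 2·25. Since 93 ≡ 5 (mod 8), (2/93) = -1. Now have -(25/93).
25 ≡ 1 (mod 4), so quadratic reciprocity gives (25/93) = (93/25). Reduce: 93 ≡ 18 (mod 25). Now have -(18/25).
Factor out 2: 18 = 2·9. Since 25 ≡ 1 (mod 8), (2/25) = +1. Now have -(9/25).
9 ≡ 1 (mod 4), so quadratic reciprocity gives (9/25) = (25/9). Reduce: 25 ≡ 7 (mod 9). Now have -(7/9).
9 ≡ 1 (mod 4), so quadratic reciprocity gives (7/9) = (9/7). Reduce: 9 ≡ 2 (mod 7). Now have -(2/7).
Factor out 2: 2 = 2. Since 7 ≡ 7 (mod 8), (2/7) = +1. Now have -(1/7).
(1/7) = 1. Collecting the sign factors: -1.

-1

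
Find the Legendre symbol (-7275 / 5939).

Reduce the numerator: -7275 ≡ 4603 (mod 5939), so (-7275 / 5939) = (4603 / 5939).
Both 4603 ≡ 3 and 5939 ≡ 3 (mod 4), so reciprocity gives (4603 / 5939) = -(5939 / 4603). Reduce: 5939 ≡ 1336 (mod 4603). Now have -(1336 / 4603).
Factor out 2: 1336 = 2^3·167. Since 4603 ≡ 3 (mod 8), (2 / 4603) = -1, and (2 / 4603)^3 = -1. Now have (167 / 4603).
Both 167 ≡ 3 and 4603 ≡ 3 (mod 4), so reciprocity gives (167 / 4603) = -(4603 / 167). Reduce: 4603 ≡ 94 (mod 167). Now have -(94 / 167).
Factor out 2: 94 = 2·47. Since 167 ≡ 7 (mod 8), (2 / 167) = +1. Now have -(47 / 167).
Both 47 ≡ 3 and 167 ≡ 3 (mod 4), so reciprocity gives (47 / 167) = -(167 / 47). Reduce: 167 ≡ 26 (mod 47). Now have (26 / 47).
Factor out 2: 26 = 2·13. Since 47 ≡ 7 (mod 8), (2 / 47) = +1. Now have (13 / 47).
13 ≡ 1 (mod 4), so quadratic reciprocity gives (13 / 47) = (47 / 13). Reduce: 47 ≡ 8 (mod 13). Now have (8 / 13).
Factor out 2: 8 = 2^3. Since 13 ≡ 5 (mod 8), (2 / 13) = -1, and (2 / 13)^3 = -1. Now have -(1 / 13).
(1 / 13) = 1. Collecting the sign factors: -1.

-1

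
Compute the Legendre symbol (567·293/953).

By multiplicativity, (567·293/953) = (567/953)·(293/953).
First factor (567/953):
953 ≡ 1 (mod 4), so quadratic reciprocity gives (567/953) = (953/567). Reduce: 953 ≡ 386 (mod 567). Now have (386/567).
Factor out 2: 386 = 2·193. Since 567 ≡ 7 (mod 8), (2/567) = +1. Now have (193/567).
193 ≡ 1 (mod 4), so quadratic reciprocity gives (193/567) = (567/193). Reduce: 567 ≡ 181 (mod 193). Now have (181/193).
181 ≡ 1 (mod 4), so quadratic reciprocity gives (181/193) = (193/181). Reduce: 193 ≡ 12 (mod 181). Now have (12/181).
Factor out 2: 12 = 2^2·3. Since 181 ≡ 5 (mod 8), (2/181) = -1, and (2/181)^2 = +1. Now have (3/181).
181 ≡ 1 (mod 4), so quadratic reciprocity gives (3/181) = (181/3). Reduce: 181 ≡ 1 (mod 3). Now have (1/3).
(1/3) = 1. Collecting the sign factors: 1.
Second factor (293/953):
293 ≡ 1 (mod 4), so quadratic reciprocity gives (293/953) = (953/293). Reduce: 953 ≡ 74 (mod 293). Now have (74/293).
Factor out 2: 74 = 2·37. Since 293 ≡ 5 (mod 8), (2/293) = -1. Now have -(37/293).
37 ≡ 1 (mod 4), so quadratic reciprocity gives (37/293) = (293/37). Reduce: 293 ≡ 34 (mod 37). Now have -(34/37).
Factor out 2: 34 = 2·17. Since 37 ≡ 5 (mod 8), (2/37) = -1. Now have (17/37).
17 ≡ 1 (mod 4), so quadratic reciprocity gives (17/37) = (37/17). Reduce: 37 ≡ 3 (mod 17). Now have (3/17).
17 ≡ 1 (mod 4), so quadratic reciprocity gives (3/17) = (17/3). Reduce: 17 ≡ 2 (mod 3). Now have (2/3).
Factor out 2: 2 = 2. Since 3 ≡ 3 (mod 8), (2/3) = -1. Now have -(1/3).
(1/3) = 1. Collecting the sign factors: -1.
Product: (1)·(-1) = -1.

-1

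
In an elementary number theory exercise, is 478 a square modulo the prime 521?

Factor out 2: 478 = 2·239. Since 521 ≡ 1 (mod 8), (2|521) = +1. Now have (239|521).
521 ≡ 1 (mod 4), so quadratic reciprocity gives (239|521) = (521|239). Reduce: 521 ≡ 43 (mod 239). Now have (43|239).
Both 43 ≡ 3 and 239 ≡ 3 (mod 4), so reciprocity gives (43|239) = -(239|43). Reduce: 239 ≡ 24 (mod 43). Now have -(24|43).
Factor out 2: 24 = 2^3·3. Since 43 ≡ 3 (mod 8), (2|43) = -1, and (2|43)^3 = -1. Now have (3|43).
Both 3 ≡ 3 and 43 ≡ 3 (mod 4), so reciprocity gives (3|43) = -(43|3). Reduce: 43 ≡ 1 (mod 3). Now have -(1|3).
(1|3) = 1. Collecting the sign factors: -1.
(478|521) = -1, and 521 is prime, so 478 is not a quadratic residue mod 521.

no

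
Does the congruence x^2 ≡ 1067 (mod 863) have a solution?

Reduce the numerator: 1067 ≡ 204 (mod 863), so (1067/863) = (204/863).
Factor out 2: 204 = 2^2·51. Since 863 ≡ 7 (mod 8), (2/863) = +1, and (2/863)^2 = +1. Now have (51/863).
Both 51 ≡ 3 and 863 ≡ 3 (mod 4), so reciprocity gives (51/863) = -(863/51). Reduce: 863 ≡ 47 (mod 51). Now have -(47/51).
Both 47 ≡ 3 and 51 ≡ 3 (mod 4), so reciprocity gives (47/51) = -(51/47). Reduce: 51 ≡ 4 (mod 47). Now have (4/47).
Factor out 2: 4 = 2^2. Since 47 ≡ 7 (mod 8), (2/47) = +1, and (2/47)^2 = +1. Now have (1/47).
(1/47) = 1. Collecting the sign factors: 1.
(1067/863) = 1, and 863 is prime, so 1067 is a quadratic residue mod 863.

yes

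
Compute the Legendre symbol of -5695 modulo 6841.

Pull out -1: (-5695 / 6841) = (-1 / 6841)·(5695 / 6841). Since 6841 ≡ 1 (mod 4), (-1 / 6841) = +1. Now have (5695 / 6841).
6841 ≡ 1 (mod 4), so quadratic reciprocity gives (5695 / 6841) = (6841 / 5695). Reduce: 6841 ≡ 1146 (mod 5695). Now have (1146 / 5695).
Factor out 2: 1146 = 2·573. Since 5695 ≡ 7 (mod 8), (2 / 5695) = +1. Now have (573 / 5695).
573 ≡ 1 (mod 4), so quadratic reciprocity gives (573 / 5695) = (5695 / 573). Reduce: 5695 ≡ 538 (mod 573). Now have (538 / 573).
Factor out 2: 538 = 2·269. Since 573 ≡ 5 (mod 8), (2 / 573) = -1. Now have -(269 / 573).
269 ≡ 1 (mod 4), so quadratic reciprocity gives (269 / 573) = (573 / 269). Reduce: 573 ≡ 35 (mod 269). Now have -(35 / 269).
269 ≡ 1 (mod 4), so quadratic reciprocity gives (35 / 269) = (269 / 35). Reduce: 269 ≡ 24 (mod 35). Now have -(24 / 35).
Factor out 2: 24 = 2^3·3. Since 35 ≡ 3 (mod 8), (2 / 35) = -1, and (2 / 35)^3 = -1. Now have (3 / 35).
Both 3 ≡ 3 and 35 ≡ 3 (mod 4), so reciprocity gives (3 / 35) = -(35 / 3). Reduce: 35 ≡ 2 (mod 3). Now have -(2 / 3).
Factor out 2: 2 = 2. Since 3 ≡ 3 (mod 8), (2 / 3) = -1. Now have (1 / 3).
(1 / 3) = 1. Collecting the sign factors: 1.

1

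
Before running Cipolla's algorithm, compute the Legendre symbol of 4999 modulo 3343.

-1

Reduce the numerator: 4999 ≡ 1656 (mod 3343), so (4999/3343) = (1656/3343).
Factor out 2: 1656 = 2^3·207. Since 3343 ≡ 7 (mod 8), (2/3343) = +1, and (2/3343)^3 = +1. Now have (207/3343).
Both 207 ≡ 3 and 3343 ≡ 3 (mod 4), so reciprocity gives (207/3343) = -(3343/207). Reduce: 3343 ≡ 31 (mod 207). Now have -(31/207).
Both 31 ≡ 3 and 207 ≡ 3 (mod 4), so reciprocity gives (31/207) = -(207/31). Reduce: 207 ≡ 21 (mod 31). Now have (21/31).
21 ≡ 1 (mod 4), so quadratic reciprocity gives (21/31) = (31/21). Reduce: 31 ≡ 10 (mod 21). Now have (10/21).
Factor out 2: 10 = 2·5. Since 21 ≡ 5 (mod 8), (2/21) = -1. Now have -(5/21).
5 ≡ 1 (mod 4), so quadratic reciprocity gives (5/21) = (21/5). Reduce: 21 ≡ 1 (mod 5). Now have -(1/5).
(1/5) = 1. Collecting the sign factors: -1.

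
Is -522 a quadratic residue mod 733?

yes

(-522/733)
  = (211/733)    [-522 ≡ 211 mod 733]
  = (733/211)    [QR: 733 ≡ 1 mod 4, sign kept]
  = (100/211)    [733 ≡ 100 mod 211]
  = (25/211)    [211 ≡ 3 mod 8 ⇒ (2/211)^2 = +1]
  = (211/25)    [QR: 25 ≡ 1 mod 4, sign kept]
  = (11/25)    [211 ≡ 11 mod 25]
  = (25/11)    [QR: 25 ≡ 1 mod 4, sign kept]
  = (3/11)    [25 ≡ 3 mod 11]
  = -(11/3)    [QR: both ≡ 3 mod 4, sign flips]
  = -(2/3)    [11 ≡ 2 mod 3]
  = (1/3)    [3 ≡ 3 mod 8 ⇒ (2/3) = -1]
  = 1    [(1/3) = 1]
(-522/733) = 1, and 733 is prime, so -522 is a quadratic residue mod 733.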